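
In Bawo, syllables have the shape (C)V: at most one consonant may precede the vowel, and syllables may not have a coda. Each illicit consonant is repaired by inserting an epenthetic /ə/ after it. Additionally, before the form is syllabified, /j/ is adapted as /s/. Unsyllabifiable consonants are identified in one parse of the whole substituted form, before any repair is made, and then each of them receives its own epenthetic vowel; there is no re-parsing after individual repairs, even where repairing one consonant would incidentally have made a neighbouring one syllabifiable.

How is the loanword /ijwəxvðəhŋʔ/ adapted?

isəwəxəvəðəhəŋəʔə

Substitution: /j/ → /s/, giving /iswəxvðəhŋʔ/.
Syllabifying with onset maximization leaves /s/, /x/, /v/, /h/, /ŋ/, /ʔ/ stranded (no codas are permitted; onsets are limited to one consonant).
Inserting the epenthetic vowel yields /s/ → /sə/, /x/ → /xə/, /v/ → /və/, /h/ → /hə/, /ŋ/ → /ŋə/, /ʔ/ → /ʔə/.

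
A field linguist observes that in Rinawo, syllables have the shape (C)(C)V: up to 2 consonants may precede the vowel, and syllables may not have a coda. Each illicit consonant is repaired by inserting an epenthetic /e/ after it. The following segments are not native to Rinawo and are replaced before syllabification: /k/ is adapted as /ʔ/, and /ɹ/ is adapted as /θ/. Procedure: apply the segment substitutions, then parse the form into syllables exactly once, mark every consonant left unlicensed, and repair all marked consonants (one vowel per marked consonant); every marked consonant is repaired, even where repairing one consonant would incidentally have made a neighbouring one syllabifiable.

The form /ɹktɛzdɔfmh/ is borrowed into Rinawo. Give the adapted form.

Substitution: /ɹ/ → /θ/, /k/ → /ʔ/, giving /θʔtɛzdɔfmh/.
Syllabifying with onset maximization leaves /θ/, /f/, /m/, /h/ stranded (no codas are permitted; onsets may contain at most 2 consonants).
Each unlicensed consonant becomes the onset of a new syllable: /θ/ → /θe/, /f/ → /fe/, /m/ → /me/, /h/ → /he/.

θeʔtɛzdɔfemehe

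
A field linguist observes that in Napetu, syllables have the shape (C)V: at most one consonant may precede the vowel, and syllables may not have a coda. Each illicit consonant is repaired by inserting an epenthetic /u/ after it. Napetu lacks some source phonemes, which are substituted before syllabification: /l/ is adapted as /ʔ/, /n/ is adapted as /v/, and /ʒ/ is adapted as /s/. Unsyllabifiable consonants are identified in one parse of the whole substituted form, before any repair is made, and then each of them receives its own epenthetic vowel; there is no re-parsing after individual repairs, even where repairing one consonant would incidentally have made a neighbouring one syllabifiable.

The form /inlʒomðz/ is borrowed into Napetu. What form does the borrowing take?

Substitution: /n/ → /v/, /l/ → /ʔ/, /ʒ/ → /s/, giving /ivʔsomðz/.
Syllabifying with onset maximization leaves /v/, /ʔ/, /m/, /ð/, /z/ stranded (no codas are permitted; onsets are limited to one consonant).
Inserting the epenthetic vowel yields /v/ → /vu/, /ʔ/ → /ʔu/, /m/ → /mu/, /ð/ → /ðu/, /z/ → /zu/.

ivuʔusomuðuzu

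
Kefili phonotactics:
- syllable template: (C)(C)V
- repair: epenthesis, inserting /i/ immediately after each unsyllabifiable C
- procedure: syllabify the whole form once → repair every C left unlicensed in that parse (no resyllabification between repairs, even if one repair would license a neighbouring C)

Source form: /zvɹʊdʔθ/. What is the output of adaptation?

The consonants /z/, /d/, /ʔ/, /θ/ cannot be parsed into a legal (C)(C)V syllable (no codas are permitted; onsets may contain at most 2 consonants).
Epenthesis after each stranded consonant: /z/ → /zi/, /d/ → /di/, /ʔ/ → /ʔi/, /θ/ → /θi/.

zivɹʊdiʔiθi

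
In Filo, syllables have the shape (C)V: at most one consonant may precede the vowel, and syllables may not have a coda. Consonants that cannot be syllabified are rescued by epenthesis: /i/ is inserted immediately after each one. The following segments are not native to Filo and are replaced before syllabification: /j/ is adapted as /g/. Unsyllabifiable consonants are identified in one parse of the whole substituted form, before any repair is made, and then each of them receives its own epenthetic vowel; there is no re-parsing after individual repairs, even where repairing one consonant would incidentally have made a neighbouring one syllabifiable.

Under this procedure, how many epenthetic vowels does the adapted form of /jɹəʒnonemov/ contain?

3

After substitution the input is /gɹəʒnonemov/.
The unsyllabifiable consonants are /g/, /ʒ/, /v/; each receives one epenthetic vowel.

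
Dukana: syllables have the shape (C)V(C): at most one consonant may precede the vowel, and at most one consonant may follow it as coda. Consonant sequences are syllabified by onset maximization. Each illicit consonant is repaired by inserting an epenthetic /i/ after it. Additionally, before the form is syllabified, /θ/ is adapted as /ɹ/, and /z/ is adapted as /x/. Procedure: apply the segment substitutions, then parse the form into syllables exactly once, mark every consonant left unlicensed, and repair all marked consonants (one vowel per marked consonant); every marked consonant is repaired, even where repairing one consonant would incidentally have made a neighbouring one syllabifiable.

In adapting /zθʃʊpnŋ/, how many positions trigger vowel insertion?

4

After substitution the input is /xɹʃʊpnŋ/.
The unsyllabifiable consonants are /x/, /ɹ/, /n/, /ŋ/; each receives one epenthetic vowel.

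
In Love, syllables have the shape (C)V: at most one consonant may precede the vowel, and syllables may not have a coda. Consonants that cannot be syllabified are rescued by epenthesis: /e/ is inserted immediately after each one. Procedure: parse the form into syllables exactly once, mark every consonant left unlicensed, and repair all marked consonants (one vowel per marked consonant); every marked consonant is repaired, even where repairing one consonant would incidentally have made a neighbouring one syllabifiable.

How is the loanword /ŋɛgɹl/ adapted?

The consonants /g/, /ɹ/, /l/ cannot be parsed into a legal (C)V syllable (no codas are permitted; onsets are limited to one consonant).
Each unlicensed consonant becomes the onset of a new syllable: /g/ → /ge/, /ɹ/ → /ɹe/, /l/ → /le/.

ŋɛgeɹele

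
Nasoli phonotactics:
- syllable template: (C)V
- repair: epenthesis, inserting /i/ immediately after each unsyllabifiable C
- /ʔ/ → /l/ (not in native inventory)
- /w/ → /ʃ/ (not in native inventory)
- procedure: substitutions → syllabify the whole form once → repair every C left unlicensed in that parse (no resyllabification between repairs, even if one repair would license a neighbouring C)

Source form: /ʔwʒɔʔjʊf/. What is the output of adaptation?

liʃiʒɔlijʊfi

Substitution: /ʔ/ → /l/, /w/ → /ʃ/, giving /lʃʒɔljʊf/.
The consonants /l/, /ʃ/, /l/, /f/ cannot be parsed into a legal (C)V syllable (no codas are permitted; onsets are limited to one consonant).
Epenthesis after each stranded consonant: /l/ → /li/, /ʃ/ → /ʃi/, /l/ → /li/, /f/ → /fi/.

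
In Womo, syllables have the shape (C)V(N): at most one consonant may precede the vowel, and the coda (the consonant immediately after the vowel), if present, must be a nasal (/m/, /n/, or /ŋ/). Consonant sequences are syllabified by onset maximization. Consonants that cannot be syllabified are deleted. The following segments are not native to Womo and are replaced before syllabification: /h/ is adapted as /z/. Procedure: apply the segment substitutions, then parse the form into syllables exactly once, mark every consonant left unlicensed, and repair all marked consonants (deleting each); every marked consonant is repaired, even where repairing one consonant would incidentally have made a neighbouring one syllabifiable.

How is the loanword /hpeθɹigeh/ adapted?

peɹige

Substitution: /h/ → /z/, giving /zpeθɹigez/.
Syllabifying with onset maximization leaves /z/, /θ/, /z/ stranded (only a nasal (/m/, /n/, or /ŋ/) is licensed in coda position; onsets are limited to one consonant).
Deleting the stranded consonants removes /z/, /θ/, /z/.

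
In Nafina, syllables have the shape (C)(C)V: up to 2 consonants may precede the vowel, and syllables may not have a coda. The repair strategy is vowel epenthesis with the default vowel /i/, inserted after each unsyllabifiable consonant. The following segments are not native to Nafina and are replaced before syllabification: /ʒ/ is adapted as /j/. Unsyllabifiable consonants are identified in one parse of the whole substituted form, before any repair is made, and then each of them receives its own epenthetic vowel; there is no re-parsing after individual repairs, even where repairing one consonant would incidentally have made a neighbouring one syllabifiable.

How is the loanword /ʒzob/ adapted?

jzobi

Substitution: /ʒ/ → /j/, giving /jzob/.
Syllabifying with onset maximization leaves /b/ stranded (no codas are permitted; onsets may contain at most 2 consonants).
Epenthesis after each stranded consonant: /b/ → /bi/.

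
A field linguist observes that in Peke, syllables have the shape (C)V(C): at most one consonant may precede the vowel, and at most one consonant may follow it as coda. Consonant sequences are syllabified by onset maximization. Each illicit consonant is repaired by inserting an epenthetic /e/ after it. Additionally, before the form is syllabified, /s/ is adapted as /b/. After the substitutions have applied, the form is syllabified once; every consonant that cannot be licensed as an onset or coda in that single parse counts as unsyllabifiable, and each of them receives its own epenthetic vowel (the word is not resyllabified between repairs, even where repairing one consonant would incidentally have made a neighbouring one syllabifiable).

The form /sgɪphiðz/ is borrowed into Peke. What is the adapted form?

Substitution: /s/ → /b/, giving /bgɪphiðz/.
The consonants /b/, /z/ cannot be parsed into a legal (C)V(C) syllable (at most one coda consonant is licensed; onsets are limited to one consonant).
Inserting the epenthetic vowel yields /b/ → /be/, /z/ → /ze/.

begɪphiðze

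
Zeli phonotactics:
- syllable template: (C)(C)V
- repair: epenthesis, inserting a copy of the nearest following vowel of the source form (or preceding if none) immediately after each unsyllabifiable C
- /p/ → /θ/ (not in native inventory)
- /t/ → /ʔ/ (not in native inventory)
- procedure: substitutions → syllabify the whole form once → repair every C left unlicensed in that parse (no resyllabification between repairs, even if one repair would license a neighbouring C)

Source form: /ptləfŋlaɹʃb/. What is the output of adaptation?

Substitution: /p/ → /θ/, /t/ → /ʔ/, giving /θʔləfŋlaɹʃb/.
The consonants /θ/, /f/, /ɹ/, /ʃ/, /b/ cannot be parsed into a legal (C)(C)V syllable (no codas are permitted; onsets may contain at most 2 consonants).
Epenthesis after each stranded consonant: /θ/ → /θə/, /f/ → /fa/, /ɹ/ → /ɹa/, /ʃ/ → /ʃa/, /b/ → /ba/.

θəʔləfaŋlaɹaʃaba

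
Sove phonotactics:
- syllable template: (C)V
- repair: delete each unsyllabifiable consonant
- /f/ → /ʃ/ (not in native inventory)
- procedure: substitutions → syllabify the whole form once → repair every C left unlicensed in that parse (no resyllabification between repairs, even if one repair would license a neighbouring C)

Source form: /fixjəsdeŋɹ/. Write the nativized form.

ʃijəde

Substitution: /f/ → /ʃ/, giving /ʃixjəsdeŋɹ/.
Syllabifying with onset maximization leaves /x/, /s/, /ŋ/, /ɹ/ stranded (no codas are permitted; onsets are limited to one consonant).
Deleting the stranded consonants removes /x/, /s/, /ŋ/, /ɹ/.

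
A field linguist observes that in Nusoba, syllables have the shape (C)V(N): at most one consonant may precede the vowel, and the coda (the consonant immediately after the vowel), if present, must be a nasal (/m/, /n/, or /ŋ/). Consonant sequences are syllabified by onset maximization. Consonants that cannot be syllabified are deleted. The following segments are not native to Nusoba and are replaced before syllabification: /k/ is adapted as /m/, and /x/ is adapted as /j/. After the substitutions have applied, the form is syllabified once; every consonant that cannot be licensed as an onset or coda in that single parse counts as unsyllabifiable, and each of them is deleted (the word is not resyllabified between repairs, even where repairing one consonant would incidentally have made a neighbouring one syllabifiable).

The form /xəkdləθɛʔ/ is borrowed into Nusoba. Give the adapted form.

jəmləθɛ

Substitution: /x/ → /j/, /k/ → /m/, giving /jəmdləθɛʔ/.
Syllabifying with onset maximization leaves /d/, /ʔ/ stranded (only a nasal (/m/, /n/, or /ŋ/) is licensed in coda position; onsets are limited to one consonant).
Deletion applies to /d/, /ʔ/.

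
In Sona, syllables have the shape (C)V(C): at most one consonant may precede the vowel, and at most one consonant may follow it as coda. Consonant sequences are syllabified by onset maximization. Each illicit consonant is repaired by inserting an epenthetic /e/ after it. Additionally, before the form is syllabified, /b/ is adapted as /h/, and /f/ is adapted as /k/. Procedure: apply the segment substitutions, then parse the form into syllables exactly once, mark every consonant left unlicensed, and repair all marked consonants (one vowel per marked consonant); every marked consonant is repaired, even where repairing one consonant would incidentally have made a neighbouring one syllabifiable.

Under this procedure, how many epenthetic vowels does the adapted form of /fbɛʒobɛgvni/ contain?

After substitution the input is /khɛʒohɛgvni/.
The unsyllabifiable consonants are /k/, /v/; each receives one epenthetic vowel.

2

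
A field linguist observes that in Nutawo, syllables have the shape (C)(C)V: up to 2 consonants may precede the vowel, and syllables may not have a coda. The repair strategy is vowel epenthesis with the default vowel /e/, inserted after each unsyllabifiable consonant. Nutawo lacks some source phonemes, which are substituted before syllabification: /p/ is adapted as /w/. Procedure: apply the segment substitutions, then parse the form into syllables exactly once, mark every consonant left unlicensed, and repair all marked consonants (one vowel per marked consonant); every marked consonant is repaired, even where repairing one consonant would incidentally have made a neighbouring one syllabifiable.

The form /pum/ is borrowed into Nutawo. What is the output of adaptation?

Substitution: /p/ → /w/, giving /wum/.
Syllabifying with onset maximization leaves /m/ stranded (no codas are permitted; onsets may contain at most 2 consonants).
Epenthesis after each stranded consonant: /m/ → /me/.

wume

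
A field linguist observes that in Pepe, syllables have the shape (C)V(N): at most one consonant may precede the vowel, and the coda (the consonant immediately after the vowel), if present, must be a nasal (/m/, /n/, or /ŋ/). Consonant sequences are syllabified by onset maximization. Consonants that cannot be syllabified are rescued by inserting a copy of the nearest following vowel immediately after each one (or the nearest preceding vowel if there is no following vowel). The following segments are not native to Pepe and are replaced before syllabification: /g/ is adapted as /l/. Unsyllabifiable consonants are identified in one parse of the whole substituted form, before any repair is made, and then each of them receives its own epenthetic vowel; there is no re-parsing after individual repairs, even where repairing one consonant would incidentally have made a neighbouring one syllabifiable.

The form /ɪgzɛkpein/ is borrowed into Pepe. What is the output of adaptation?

Substitution: /g/ → /l/, giving /ɪlzɛkpein/.
Under (C)V(N), the unsyllabifiable consonants are /l/, /k/ (only a nasal (/m/, /n/, or /ŋ/) is licensed in coda position; onsets are limited to one consonant).
Epenthesis after each stranded consonant: /l/ → /lɛ/, /k/ → /ke/.

ɪlɛzɛkepein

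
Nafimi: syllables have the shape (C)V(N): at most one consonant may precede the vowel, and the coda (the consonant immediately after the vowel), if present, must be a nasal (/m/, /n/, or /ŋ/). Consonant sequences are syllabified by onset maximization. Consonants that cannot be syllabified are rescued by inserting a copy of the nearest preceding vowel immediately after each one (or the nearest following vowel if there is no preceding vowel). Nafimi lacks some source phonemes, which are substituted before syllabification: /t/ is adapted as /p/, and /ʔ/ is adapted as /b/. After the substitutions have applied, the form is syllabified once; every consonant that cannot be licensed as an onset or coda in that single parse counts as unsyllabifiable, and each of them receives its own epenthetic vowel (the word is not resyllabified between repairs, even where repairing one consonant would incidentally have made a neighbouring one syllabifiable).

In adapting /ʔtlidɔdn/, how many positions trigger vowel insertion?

4

After substitution the input is /bplidɔdn/.
The unsyllabifiable consonants are /b/, /p/, /d/, /n/; each receives one epenthetic vowel.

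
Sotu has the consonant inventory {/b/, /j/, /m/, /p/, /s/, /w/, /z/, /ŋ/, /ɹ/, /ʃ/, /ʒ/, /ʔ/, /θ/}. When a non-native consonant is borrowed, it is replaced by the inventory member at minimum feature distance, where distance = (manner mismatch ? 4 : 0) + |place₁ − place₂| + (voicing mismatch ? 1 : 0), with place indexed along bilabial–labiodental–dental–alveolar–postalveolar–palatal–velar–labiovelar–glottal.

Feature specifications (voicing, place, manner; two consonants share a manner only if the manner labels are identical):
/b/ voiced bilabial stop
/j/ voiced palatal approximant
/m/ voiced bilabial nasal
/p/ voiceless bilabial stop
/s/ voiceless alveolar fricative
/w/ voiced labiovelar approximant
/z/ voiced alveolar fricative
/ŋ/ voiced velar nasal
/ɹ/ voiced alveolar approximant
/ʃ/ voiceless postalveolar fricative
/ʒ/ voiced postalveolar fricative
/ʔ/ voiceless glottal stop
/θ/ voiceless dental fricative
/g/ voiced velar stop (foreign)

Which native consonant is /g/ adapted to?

ʔ

/ʔ/ is closest: same manner (stop), place distance 2 (velar→glottal), voicing differs (+1); total 3. Next closest is /ŋ/ at distance 4.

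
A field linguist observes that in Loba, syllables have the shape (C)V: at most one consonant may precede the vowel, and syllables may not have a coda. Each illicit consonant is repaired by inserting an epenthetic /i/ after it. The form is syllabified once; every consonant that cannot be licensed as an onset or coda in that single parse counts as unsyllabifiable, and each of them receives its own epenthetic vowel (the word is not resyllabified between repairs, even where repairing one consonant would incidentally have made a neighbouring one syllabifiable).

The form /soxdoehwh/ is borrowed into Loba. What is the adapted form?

soxidoehiwihi

Under (C)V, the unsyllabifiable consonants are /x/, /h/, /w/, /h/ (no codas are permitted; onsets are limited to one consonant).
Epenthesis after each stranded consonant: /x/ → /xi/, /h/ → /hi/, /w/ → /wi/, /h/ → /hi/.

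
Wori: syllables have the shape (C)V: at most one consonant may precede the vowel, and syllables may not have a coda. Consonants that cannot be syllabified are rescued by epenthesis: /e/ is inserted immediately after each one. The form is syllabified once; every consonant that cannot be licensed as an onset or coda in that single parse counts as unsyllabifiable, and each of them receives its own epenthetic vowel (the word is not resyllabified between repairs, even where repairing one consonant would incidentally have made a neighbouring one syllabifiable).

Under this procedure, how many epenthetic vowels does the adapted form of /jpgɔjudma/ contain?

3

The unsyllabifiable consonants are /j/, /p/, /d/; each receives one epenthetic vowel.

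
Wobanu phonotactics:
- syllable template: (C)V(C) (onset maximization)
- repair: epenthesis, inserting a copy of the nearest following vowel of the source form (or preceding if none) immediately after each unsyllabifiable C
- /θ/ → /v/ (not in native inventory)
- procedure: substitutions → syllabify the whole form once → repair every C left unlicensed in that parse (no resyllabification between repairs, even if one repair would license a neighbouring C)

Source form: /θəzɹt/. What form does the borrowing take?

Substitution: /θ/ → /v/, giving /vəzɹt/.
Syllabifying with onset maximization leaves /ɹ/, /t/ stranded (at most one coda consonant is licensed; onsets are limited to one consonant).
Inserting the epenthetic vowel yields /ɹ/ → /ɹə/, /t/ → /tə/.

vəzɹətə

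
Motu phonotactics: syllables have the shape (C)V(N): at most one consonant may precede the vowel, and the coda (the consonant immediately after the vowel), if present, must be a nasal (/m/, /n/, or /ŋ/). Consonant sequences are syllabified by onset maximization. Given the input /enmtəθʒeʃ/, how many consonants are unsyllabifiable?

3

The consonants /m/, /θ/, /ʃ/ cannot be parsed into a legal (C)V(N) syllable (only a nasal (/m/, /n/, or /ŋ/) is licensed in coda position; onsets are limited to one consonant).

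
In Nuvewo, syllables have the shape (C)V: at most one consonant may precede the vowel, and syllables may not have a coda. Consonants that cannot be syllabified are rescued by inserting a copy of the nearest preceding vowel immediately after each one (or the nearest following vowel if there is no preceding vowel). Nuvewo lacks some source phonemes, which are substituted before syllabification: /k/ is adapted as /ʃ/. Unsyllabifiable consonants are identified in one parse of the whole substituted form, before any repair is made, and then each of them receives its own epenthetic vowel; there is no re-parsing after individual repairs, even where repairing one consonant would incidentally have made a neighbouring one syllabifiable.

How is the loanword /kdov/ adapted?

Substitution: /k/ → /ʃ/, giving /ʃdov/.
The consonants /ʃ/, /v/ cannot be parsed into a legal (C)V syllable (no codas are permitted; onsets are limited to one consonant).
Each unlicensed consonant becomes the onset of a new syllable: /ʃ/ → /ʃo/, /v/ → /vo/.

ʃodovo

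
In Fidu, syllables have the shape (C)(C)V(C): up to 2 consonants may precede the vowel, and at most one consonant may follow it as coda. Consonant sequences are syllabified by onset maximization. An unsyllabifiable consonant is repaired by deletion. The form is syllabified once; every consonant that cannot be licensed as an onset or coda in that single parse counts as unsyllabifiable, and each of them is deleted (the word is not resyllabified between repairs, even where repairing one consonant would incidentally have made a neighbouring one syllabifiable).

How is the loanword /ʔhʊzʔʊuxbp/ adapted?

ʔhʊzʔʊux

The consonants /b/, /p/ cannot be parsed into a legal (C)(C)V(C) syllable (at most one coda consonant is licensed; onsets may contain at most 2 consonants).
Deleting the stranded consonants removes /b/, /p/.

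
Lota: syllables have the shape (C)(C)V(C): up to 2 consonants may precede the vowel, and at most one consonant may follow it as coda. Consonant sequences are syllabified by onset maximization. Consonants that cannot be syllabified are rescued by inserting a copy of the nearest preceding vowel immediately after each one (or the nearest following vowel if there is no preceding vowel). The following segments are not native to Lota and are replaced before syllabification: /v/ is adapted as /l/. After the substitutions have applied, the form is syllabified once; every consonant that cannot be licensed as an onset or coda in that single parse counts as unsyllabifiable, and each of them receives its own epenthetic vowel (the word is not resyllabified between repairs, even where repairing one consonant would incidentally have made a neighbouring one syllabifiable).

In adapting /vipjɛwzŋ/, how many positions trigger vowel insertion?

2

After substitution the input is /lipjɛwzŋ/.
The unsyllabifiable consonants are /z/, /ŋ/; each receives one epenthetic vowel.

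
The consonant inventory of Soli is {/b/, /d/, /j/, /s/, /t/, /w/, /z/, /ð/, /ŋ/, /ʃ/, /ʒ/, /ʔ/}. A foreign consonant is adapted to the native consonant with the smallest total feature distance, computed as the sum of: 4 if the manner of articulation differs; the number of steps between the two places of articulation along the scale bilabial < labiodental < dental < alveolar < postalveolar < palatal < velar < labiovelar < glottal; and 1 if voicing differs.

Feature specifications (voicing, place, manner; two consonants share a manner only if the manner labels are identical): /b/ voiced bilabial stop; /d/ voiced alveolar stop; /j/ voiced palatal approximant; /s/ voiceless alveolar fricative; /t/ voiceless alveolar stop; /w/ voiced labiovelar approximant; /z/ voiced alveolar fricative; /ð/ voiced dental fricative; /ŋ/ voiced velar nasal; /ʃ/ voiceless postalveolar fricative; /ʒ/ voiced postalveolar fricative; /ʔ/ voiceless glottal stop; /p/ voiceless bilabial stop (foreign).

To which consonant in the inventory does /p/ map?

/b/ is closest: same manner (stop), place distance 0 (bilabial→bilabial), voicing differs (+1); total 1. Next closest is /t/ at distance 3.

b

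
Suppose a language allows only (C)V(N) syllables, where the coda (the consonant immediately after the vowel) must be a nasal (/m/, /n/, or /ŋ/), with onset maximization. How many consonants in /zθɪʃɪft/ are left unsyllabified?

3

The consonants /z/, /f/, /t/ cannot be parsed into a legal (C)V(N) syllable (only a nasal (/m/, /n/, or /ŋ/) is licensed in coda position; onsets are limited to one consonant).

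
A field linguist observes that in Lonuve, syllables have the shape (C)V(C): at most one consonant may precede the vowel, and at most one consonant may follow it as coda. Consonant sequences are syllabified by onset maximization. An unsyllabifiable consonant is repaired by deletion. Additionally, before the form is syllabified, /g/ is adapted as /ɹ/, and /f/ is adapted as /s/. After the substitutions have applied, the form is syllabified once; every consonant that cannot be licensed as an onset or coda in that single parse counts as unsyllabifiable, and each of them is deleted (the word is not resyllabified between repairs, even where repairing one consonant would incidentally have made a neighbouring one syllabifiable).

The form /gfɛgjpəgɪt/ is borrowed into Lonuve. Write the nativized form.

Substitution: /g/ → /ɹ/, /f/ → /s/, giving /ɹsɛɹjpəɹɪt/.
The consonants /ɹ/, /j/ cannot be parsed into a legal (C)V(C) syllable (at most one coda consonant is licensed; onsets are limited to one consonant).
Each unlicensed consonant is deleted: /ɹ/, /j/.

sɛɹpəɹɪt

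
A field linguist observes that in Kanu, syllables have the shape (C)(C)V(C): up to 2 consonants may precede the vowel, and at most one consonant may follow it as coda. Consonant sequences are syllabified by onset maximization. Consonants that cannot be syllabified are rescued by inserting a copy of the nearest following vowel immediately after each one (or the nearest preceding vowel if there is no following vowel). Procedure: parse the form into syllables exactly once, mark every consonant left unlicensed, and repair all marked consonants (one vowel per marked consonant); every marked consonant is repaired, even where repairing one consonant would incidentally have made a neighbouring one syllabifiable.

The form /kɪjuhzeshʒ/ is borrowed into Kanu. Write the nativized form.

kɪjuhzesheʒe

The consonants /h/, /ʒ/ cannot be parsed into a legal (C)(C)V(C) syllable (at most one coda consonant is licensed; onsets may contain at most 2 consonants).
Epenthesis after each stranded consonant: /h/ → /he/, /ʒ/ → /ʒe/.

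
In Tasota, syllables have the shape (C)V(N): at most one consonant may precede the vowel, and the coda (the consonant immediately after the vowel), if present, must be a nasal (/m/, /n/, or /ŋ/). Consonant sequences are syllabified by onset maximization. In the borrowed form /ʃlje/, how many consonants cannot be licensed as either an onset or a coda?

2

Syllabifying with onset maximization leaves /ʃ/, /l/ stranded (only a nasal (/m/, /n/, or /ŋ/) is licensed in coda position; onsets are limited to one consonant).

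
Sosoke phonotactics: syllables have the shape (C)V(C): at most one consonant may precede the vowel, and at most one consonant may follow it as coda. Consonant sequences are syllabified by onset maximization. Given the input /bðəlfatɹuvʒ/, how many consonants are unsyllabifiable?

2

Under (C)V(C), the unsyllabifiable consonants are /b/, /ʒ/ (at most one coda consonant is licensed; onsets are limited to one consonant).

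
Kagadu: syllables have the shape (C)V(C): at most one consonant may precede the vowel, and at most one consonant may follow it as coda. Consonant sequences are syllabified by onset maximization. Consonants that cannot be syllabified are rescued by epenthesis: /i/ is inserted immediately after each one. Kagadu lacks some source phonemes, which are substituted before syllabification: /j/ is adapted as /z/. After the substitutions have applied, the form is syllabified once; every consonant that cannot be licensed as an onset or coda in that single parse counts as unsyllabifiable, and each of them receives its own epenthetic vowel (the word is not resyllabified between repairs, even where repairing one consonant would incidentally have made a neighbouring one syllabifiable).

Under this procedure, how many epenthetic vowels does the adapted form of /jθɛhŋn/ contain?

3

After substitution the input is /zθɛhŋn/.
The unsyllabifiable consonants are /z/, /ŋ/, /n/; each receives one epenthetic vowel.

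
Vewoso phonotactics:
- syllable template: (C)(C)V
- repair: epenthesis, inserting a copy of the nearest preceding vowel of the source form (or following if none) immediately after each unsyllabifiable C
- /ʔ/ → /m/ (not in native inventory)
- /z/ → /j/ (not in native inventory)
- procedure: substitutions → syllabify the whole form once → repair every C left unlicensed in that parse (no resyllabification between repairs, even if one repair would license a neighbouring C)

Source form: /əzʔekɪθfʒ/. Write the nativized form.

Substitution: /z/ → /j/, /ʔ/ → /m/, giving /əjmekɪθfʒ/.
Syllabifying with onset maximization leaves /θ/, /f/, /ʒ/ stranded (no codas are permitted; onsets may contain at most 2 consonants).
Each unlicensed consonant becomes the onset of a new syllable: /θ/ → /θɪ/, /f/ → /fɪ/, /ʒ/ → /ʒɪ/.

əjmekɪθɪfɪʒɪ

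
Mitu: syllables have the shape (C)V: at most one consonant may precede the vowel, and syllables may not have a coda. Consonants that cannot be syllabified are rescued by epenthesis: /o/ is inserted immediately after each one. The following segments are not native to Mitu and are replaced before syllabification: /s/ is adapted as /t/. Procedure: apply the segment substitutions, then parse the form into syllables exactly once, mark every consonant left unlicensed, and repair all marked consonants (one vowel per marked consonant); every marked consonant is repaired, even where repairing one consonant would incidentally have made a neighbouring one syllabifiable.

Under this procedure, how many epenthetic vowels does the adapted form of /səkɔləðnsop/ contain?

3

After substitution the input is /təkɔləðntop/.
The unsyllabifiable consonants are /ð/, /n/, /p/; each receives one epenthetic vowel.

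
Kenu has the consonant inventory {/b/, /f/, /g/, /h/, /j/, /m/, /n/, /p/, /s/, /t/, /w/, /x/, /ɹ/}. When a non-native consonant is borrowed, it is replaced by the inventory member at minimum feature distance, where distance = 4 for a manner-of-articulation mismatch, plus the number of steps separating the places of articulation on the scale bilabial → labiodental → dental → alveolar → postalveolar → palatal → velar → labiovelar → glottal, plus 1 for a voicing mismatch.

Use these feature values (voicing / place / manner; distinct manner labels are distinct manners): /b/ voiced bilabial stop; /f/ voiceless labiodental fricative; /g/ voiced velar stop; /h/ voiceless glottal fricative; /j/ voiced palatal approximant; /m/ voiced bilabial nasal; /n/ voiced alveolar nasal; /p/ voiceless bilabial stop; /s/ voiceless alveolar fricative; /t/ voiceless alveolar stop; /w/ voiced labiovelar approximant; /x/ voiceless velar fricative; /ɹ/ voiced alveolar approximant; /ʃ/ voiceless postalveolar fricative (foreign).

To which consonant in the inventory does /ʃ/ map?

s

/s/ is closest: same manner (fricative), place distance 1 (postalveolar→alveolar), same voicing; total 1. Next closest is /x/ at distance 2.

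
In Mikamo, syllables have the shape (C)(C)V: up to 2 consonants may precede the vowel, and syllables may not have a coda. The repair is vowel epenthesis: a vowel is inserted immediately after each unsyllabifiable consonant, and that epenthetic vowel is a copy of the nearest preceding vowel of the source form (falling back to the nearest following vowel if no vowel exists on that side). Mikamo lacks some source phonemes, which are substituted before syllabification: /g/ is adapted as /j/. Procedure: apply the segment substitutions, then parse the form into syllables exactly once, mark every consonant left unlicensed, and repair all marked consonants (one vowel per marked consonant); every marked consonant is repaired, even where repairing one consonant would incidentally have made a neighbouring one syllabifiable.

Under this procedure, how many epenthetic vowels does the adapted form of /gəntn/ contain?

After substitution the input is /jəntn/.
The unsyllabifiable consonants are /n/, /t/, /n/; each receives one epenthetic vowel.

3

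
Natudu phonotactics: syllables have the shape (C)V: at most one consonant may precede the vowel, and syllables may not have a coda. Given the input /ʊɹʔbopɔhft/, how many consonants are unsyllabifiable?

The consonants /ɹ/, /ʔ/, /h/, /f/, /t/ cannot be parsed into a legal (C)V syllable (no codas are permitted; onsets are limited to one consonant).

5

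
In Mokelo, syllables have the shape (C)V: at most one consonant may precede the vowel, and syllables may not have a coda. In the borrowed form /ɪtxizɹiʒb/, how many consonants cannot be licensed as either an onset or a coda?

Under (C)V, the unsyllabifiable consonants are /t/, /z/, /ʒ/, /b/ (no codas are permitted; onsets are limited to one consonant).

4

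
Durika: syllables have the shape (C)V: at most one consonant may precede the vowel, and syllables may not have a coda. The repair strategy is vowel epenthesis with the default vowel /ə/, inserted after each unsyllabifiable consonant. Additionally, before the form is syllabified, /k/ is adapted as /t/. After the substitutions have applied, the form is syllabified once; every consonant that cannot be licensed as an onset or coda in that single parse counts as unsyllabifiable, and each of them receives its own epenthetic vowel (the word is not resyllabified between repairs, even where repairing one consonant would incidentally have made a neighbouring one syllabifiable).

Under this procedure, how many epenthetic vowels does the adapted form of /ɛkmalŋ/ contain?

After substitution the input is /ɛtmalŋ/.
The unsyllabifiable consonants are /t/, /l/, /ŋ/; each receives one epenthetic vowel.

3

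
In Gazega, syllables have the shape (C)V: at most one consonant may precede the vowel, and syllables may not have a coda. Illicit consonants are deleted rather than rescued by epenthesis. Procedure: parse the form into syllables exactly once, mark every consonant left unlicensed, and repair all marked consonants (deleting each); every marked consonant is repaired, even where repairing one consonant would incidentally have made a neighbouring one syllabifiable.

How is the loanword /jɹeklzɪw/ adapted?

Under (C)V, the unsyllabifiable consonants are /j/, /k/, /l/, /w/ (no codas are permitted; onsets are limited to one consonant).
Each unlicensed consonant is deleted: /j/, /k/, /l/, /w/.

ɹezɪ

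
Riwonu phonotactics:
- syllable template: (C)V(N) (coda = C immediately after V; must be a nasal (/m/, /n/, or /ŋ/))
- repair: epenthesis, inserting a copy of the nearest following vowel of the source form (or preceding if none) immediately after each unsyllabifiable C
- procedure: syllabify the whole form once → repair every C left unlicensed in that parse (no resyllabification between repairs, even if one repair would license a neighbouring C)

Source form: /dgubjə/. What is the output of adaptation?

Syllabifying with onset maximization leaves /d/, /b/ stranded (only a nasal (/m/, /n/, or /ŋ/) is licensed in coda position; onsets are limited to one consonant).
Epenthesis after each stranded consonant: /d/ → /du/, /b/ → /bə/.

dugubəjə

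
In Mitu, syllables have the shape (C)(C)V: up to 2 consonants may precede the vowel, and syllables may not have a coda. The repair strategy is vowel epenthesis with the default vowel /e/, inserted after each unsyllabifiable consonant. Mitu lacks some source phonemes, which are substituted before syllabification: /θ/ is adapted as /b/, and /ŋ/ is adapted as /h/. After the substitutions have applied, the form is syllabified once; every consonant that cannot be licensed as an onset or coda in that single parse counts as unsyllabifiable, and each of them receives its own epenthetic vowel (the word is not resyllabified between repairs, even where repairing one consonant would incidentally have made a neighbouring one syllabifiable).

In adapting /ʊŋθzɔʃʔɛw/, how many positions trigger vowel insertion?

After substitution the input is /ʊhbzɔʃʔɛw/.
The unsyllabifiable consonants are /h/, /w/; each receives one epenthetic vowel.

2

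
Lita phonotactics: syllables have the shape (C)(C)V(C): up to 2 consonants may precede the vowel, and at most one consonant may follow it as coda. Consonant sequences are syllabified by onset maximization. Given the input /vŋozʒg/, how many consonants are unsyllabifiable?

Under (C)(C)V(C), the unsyllabifiable consonants are /ʒ/, /g/ (at most one coda consonant is licensed; onsets may contain at most 2 consonants).

2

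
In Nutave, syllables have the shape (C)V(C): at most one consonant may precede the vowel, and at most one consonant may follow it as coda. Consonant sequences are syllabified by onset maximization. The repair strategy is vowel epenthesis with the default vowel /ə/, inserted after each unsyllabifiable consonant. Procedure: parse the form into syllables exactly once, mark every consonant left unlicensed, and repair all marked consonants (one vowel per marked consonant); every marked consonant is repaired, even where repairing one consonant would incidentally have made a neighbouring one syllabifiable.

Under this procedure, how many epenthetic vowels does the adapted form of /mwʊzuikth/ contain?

3

The unsyllabifiable consonants are /m/, /t/, /h/; each receives one epenthetic vowel.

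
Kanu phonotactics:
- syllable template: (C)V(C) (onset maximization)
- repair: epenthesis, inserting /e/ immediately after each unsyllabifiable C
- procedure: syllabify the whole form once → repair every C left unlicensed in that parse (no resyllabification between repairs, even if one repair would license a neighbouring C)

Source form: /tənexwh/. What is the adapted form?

The consonants /w/, /h/ cannot be parsed into a legal (C)V(C) syllable (at most one coda consonant is licensed; onsets are limited to one consonant).
Each unlicensed consonant becomes the onset of a new syllable: /w/ → /we/, /h/ → /he/.

tənexwehe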